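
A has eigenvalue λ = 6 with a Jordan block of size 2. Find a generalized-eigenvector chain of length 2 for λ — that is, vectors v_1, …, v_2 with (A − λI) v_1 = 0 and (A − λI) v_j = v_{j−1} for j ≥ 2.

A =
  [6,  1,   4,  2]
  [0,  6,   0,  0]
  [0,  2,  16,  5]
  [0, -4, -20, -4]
A Jordan chain for λ = 6 of length 2:
v_1 = (1, 0, 2, -4)ᵀ
v_2 = (0, 1, 0, 0)ᵀ

Let N = A − (6)·I. We want v_2 with N^2 v_2 = 0 but N^1 v_2 ≠ 0; then v_{j-1} := N · v_j for j = 2, …, 2.

Pick v_2 = (0, 1, 0, 0)ᵀ.
Then v_1 = N · v_2 = (1, 0, 2, -4)ᵀ.

Sanity check: (A − (6)·I) v_1 = (0, 0, 0, 0)ᵀ = 0. ✓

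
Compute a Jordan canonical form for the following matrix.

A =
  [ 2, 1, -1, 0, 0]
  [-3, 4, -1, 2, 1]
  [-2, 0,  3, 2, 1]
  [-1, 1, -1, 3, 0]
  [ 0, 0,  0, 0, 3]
J_2(3) ⊕ J_2(3) ⊕ J_1(3)

The characteristic polynomial is
  det(x·I − A) = x^5 - 15*x^4 + 90*x^3 - 270*x^2 + 405*x - 243 = (x - 3)^5

Eigenvalues and multiplicities (the geometric multiplicity of λ is n − rank(A − λI), which equals the number of Jordan blocks for λ):
  λ = 3: algebraic multiplicity = 5, geometric multiplicity = 3

Determining the block sizes for each eigenvalue:
  λ = 3: with am = 5 and gm = 3, the partition is not yet determined (e.g. several partitions of 5 into 3 parts exist). Let N = A − (3)·I. Computing rank(N^1) = 2, rank(N^2) = 0; the number of blocks of size ≥ j is rank(N^{j−1}) − rank(N^j), giving [3, 2]. So we have 2 block(s) of size 2, 1 block(s) of size 1 → block sizes [2, 2, 1]

Assembling the blocks gives a Jordan form
J =
  [3, 1, 0, 0, 0]
  [0, 3, 0, 0, 0]
  [0, 0, 3, 1, 0]
  [0, 0, 0, 3, 0]
  [0, 0, 0, 0, 3]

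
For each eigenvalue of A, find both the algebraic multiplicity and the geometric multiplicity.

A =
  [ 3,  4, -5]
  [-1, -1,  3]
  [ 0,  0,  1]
λ = 1: alg = 3, geom = 1

Step 1 — factor the characteristic polynomial to read off the algebraic multiplicities:
  χ_A(x) = (x - 1)^3

Step 2 — compute geometric multiplicities via the rank-nullity identity g(λ) = n − rank(A − λI):
  rank(A − (1)·I) = 2, so dim ker(A − (1)·I) = n − 2 = 1

Summary:
  λ = 1: algebraic multiplicity = 3, geometric multiplicity = 1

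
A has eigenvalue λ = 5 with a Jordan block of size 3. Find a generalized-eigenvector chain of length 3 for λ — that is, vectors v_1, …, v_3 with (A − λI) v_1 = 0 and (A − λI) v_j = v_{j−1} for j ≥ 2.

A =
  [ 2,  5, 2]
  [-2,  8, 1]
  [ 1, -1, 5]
A Jordan chain for λ = 5 of length 3:
v_1 = (1, 1, -1)ᵀ
v_2 = (-3, -2, 1)ᵀ
v_3 = (1, 0, 0)ᵀ

Let N = A − (5)·I. We want v_3 with N^3 v_3 = 0 but N^2 v_3 ≠ 0; then v_{j-1} := N · v_j for j = 3, …, 2.

Pick v_3 = (1, 0, 0)ᵀ.
Then v_2 = N · v_3 = (-3, -2, 1)ᵀ.
Then v_1 = N · v_2 = (1, 1, -1)ᵀ.

Sanity check: (A − (5)·I) v_1 = (0, 0, 0)ᵀ = 0. ✓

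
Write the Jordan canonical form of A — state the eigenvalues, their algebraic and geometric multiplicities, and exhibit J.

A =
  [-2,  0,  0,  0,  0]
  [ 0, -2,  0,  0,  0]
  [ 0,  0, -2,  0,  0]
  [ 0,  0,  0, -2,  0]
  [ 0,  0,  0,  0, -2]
J_1(-2) ⊕ J_1(-2) ⊕ J_1(-2) ⊕ J_1(-2) ⊕ J_1(-2)

The characteristic polynomial is
  det(x·I − A) = x^5 + 10*x^4 + 40*x^3 + 80*x^2 + 80*x + 32 = (x + 2)^5

Eigenvalues and multiplicities (the geometric multiplicity of λ is n − rank(A − λI), which equals the number of Jordan blocks for λ):
  λ = -2: algebraic multiplicity = 5, geometric multiplicity = 5

Determining the block sizes for each eigenvalue:
  λ = -2: gm = am = 5, so every block has size 1 → block sizes [1, 1, 1, 1, 1]

Assembling the blocks gives a Jordan form
J =
  [-2,  0,  0,  0,  0]
  [ 0, -2,  0,  0,  0]
  [ 0,  0, -2,  0,  0]
  [ 0,  0,  0, -2,  0]
  [ 0,  0,  0,  0, -2]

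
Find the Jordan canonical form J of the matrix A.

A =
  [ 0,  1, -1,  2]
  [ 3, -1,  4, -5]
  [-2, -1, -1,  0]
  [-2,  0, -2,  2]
J_3(0) ⊕ J_1(0)

The characteristic polynomial is
  det(x·I − A) = x^4

Eigenvalues and multiplicities (the geometric multiplicity of λ is n − rank(A − λI), which equals the number of Jordan blocks for λ):
  λ = 0: algebraic multiplicity = 4, geometric multiplicity = 2

Determining the block sizes for each eigenvalue:
  λ = 0: with am = 4 and gm = 2, the partition is not yet determined (e.g. several partitions of 4 into 2 parts exist). Let N = A − (0)·I. Computing rank(N^1) = 2, rank(N^2) = 1, rank(N^3) = 0; the number of blocks of size ≥ j is rank(N^{j−1}) − rank(N^j), giving [2, 1, 1]. So we have 1 block(s) of size 3, 1 block(s) of size 1 → block sizes [3, 1]

Assembling the blocks gives a Jordan form
J =
  [0, 1, 0, 0]
  [0, 0, 1, 0]
  [0, 0, 0, 0]
  [0, 0, 0, 0]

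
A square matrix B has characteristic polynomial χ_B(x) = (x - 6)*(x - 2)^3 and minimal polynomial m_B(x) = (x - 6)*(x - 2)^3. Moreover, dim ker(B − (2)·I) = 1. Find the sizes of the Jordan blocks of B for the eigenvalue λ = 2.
Block sizes for λ = 2: [3]

Step 1 — from the characteristic polynomial, algebraic multiplicity of λ = 2 is 3. From dim ker(B − (2)·I) = 1, there are exactly 1 Jordan blocks for λ = 2.
Step 2 — from the minimal polynomial, the factor (x − 2)^3 tells us the largest block for λ = 2 has size 3.
Step 3 — with total size 3, 1 blocks, and largest block 3, the block sizes (in nonincreasing order) are [3].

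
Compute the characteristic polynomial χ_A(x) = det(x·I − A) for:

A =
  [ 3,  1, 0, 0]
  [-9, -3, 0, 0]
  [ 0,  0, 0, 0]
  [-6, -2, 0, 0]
x^4

Expanding det(x·I − A) (e.g. by cofactor expansion or by noting that A is similar to its Jordan form J, which has the same characteristic polynomial as A) gives
  χ_A(x) = x^4
which factors as x^4. The eigenvalues (with algebraic multiplicities) are λ = 0 with multiplicity 4.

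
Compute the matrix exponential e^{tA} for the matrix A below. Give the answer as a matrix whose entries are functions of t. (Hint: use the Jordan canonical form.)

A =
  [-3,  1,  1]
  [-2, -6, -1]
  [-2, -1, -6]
e^{tA} =
  [2*t*exp(-5*t) + exp(-5*t), t*exp(-5*t), t*exp(-5*t)]
  [-2*t*exp(-5*t), -t*exp(-5*t) + exp(-5*t), -t*exp(-5*t)]
  [-2*t*exp(-5*t), -t*exp(-5*t), -t*exp(-5*t) + exp(-5*t)]

Strategy: write A = P · J · P⁻¹ where J is a Jordan canonical form, so e^{tA} = P · e^{tJ} · P⁻¹, and e^{tJ} can be computed block-by-block.

A has Jordan form
J =
  [-5,  1,  0]
  [ 0, -5,  0]
  [ 0,  0, -5]
(up to reordering of blocks).

Per-block formulas:
  For a 1×1 block at λ = -5: exp(t · [-5]) = [e^(-5t)].
  For a 2×2 Jordan block J_2(-5): exp(t · J_2(-5)) = e^(-5t)·(I + t·N), where N is the 2×2 nilpotent shift.

After assembling e^{tJ} and conjugating by P, we get:

e^{tA} =
  [2*t*exp(-5*t) + exp(-5*t), t*exp(-5*t), t*exp(-5*t)]
  [-2*t*exp(-5*t), -t*exp(-5*t) + exp(-5*t), -t*exp(-5*t)]
  [-2*t*exp(-5*t), -t*exp(-5*t), -t*exp(-5*t) + exp(-5*t)]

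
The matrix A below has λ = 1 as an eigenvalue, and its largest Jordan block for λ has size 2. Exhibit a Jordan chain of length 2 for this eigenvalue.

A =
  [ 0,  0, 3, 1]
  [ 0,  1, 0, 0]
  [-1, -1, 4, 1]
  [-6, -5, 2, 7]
A Jordan chain for λ = 1 of length 2:
v_1 = (-1, 0, 0, -1)ᵀ
v_2 = (1, -1, 0, 0)ᵀ

Let N = A − (1)·I. We want v_2 with N^2 v_2 = 0 but N^1 v_2 ≠ 0; then v_{j-1} := N · v_j for j = 2, …, 2.

Pick v_2 = (1, -1, 0, 0)ᵀ.
Then v_1 = N · v_2 = (-1, 0, 0, -1)ᵀ.

Sanity check: (A − (1)·I) v_1 = (0, 0, 0, 0)ᵀ = 0. ✓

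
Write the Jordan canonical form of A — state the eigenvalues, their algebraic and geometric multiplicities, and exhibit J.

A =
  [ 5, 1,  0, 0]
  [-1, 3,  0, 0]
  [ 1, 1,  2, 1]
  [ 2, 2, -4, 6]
J_2(4) ⊕ J_2(4)

The characteristic polynomial is
  det(x·I − A) = x^4 - 16*x^3 + 96*x^2 - 256*x + 256 = (x - 4)^4

Eigenvalues and multiplicities (the geometric multiplicity of λ is n − rank(A − λI), which equals the number of Jordan blocks for λ):
  λ = 4: algebraic multiplicity = 4, geometric multiplicity = 2

Determining the block sizes for each eigenvalue:
  λ = 4: with am = 4 and gm = 2, the partition is not yet determined (e.g. several partitions of 4 into 2 parts exist). Let N = A − (4)·I. Computing rank(N^1) = 2, rank(N^2) = 0; the number of blocks of size ≥ j is rank(N^{j−1}) − rank(N^j), giving [2, 2]. So we have 2 block(s) of size 2 → block sizes [2, 2]

Assembling the blocks gives a Jordan form
J =
  [4, 1, 0, 0]
  [0, 4, 0, 0]
  [0, 0, 4, 1]
  [0, 0, 0, 4]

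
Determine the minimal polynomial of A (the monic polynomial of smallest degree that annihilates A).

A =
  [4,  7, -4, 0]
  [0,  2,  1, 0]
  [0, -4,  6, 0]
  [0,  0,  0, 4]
x^3 - 12*x^2 + 48*x - 64

The characteristic polynomial is χ_A(x) = (x - 4)^4, so the eigenvalues are known. The minimal polynomial is
  m_A(x) = Π_λ (x − λ)^{k_λ}
where k_λ is the size of the *largest* Jordan block for λ (equivalently, the smallest k with (A − λI)^k v = 0 for every generalised eigenvector v of λ).

  λ = 4: largest Jordan block has size 3, contributing (x − 4)^3

So m_A(x) = (x - 4)^3 = x^3 - 12*x^2 + 48*x - 64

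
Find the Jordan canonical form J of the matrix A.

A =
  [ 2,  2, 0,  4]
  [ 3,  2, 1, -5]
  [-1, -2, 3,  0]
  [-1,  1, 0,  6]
J_3(3) ⊕ J_1(4)

The characteristic polynomial is
  det(x·I − A) = x^4 - 13*x^3 + 63*x^2 - 135*x + 108 = (x - 4)*(x - 3)^3

Eigenvalues and multiplicities (the geometric multiplicity of λ is n − rank(A − λI), which equals the number of Jordan blocks for λ):
  λ = 3: algebraic multiplicity = 3, geometric multiplicity = 1
  λ = 4: algebraic multiplicity = 1, geometric multiplicity = 1

Determining the block sizes for each eigenvalue:
  λ = 3: one block (gm = 1), so the single block has size am = 3 → block sizes [3]
  λ = 4: one block (gm = 1), so the single block has size am = 1 → block sizes [1]

Assembling the blocks gives a Jordan form
J =
  [3, 1, 0, 0]
  [0, 3, 1, 0]
  [0, 0, 3, 0]
  [0, 0, 0, 4]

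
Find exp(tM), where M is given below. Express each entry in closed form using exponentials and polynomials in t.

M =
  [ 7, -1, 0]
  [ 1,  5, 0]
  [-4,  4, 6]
e^{tM} =
  [t*exp(6*t) + exp(6*t), -t*exp(6*t), 0]
  [t*exp(6*t), -t*exp(6*t) + exp(6*t), 0]
  [-4*t*exp(6*t), 4*t*exp(6*t), exp(6*t)]

Strategy: write M = P · J · P⁻¹ where J is a Jordan canonical form, so e^{tM} = P · e^{tJ} · P⁻¹, and e^{tJ} can be computed block-by-block.

M has Jordan form
J =
  [6, 1, 0]
  [0, 6, 0]
  [0, 0, 6]
(up to reordering of blocks).

Per-block formulas:
  For a 2×2 Jordan block J_2(6): exp(t · J_2(6)) = e^(6t)·(I + t·N), where N is the 2×2 nilpotent shift.
  For a 1×1 block at λ = 6: exp(t · [6]) = [e^(6t)].

After assembling e^{tJ} and conjugating by P, we get:

e^{tM} =
  [t*exp(6*t) + exp(6*t), -t*exp(6*t), 0]
  [t*exp(6*t), -t*exp(6*t) + exp(6*t), 0]
  [-4*t*exp(6*t), 4*t*exp(6*t), exp(6*t)]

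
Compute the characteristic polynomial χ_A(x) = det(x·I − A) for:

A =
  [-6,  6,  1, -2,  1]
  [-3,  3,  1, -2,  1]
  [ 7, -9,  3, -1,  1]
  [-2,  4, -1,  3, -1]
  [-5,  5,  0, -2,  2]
x^5 - 5*x^4 + 40*x^2 - 80*x + 48

Expanding det(x·I − A) (e.g. by cofactor expansion or by noting that A is similar to its Jordan form J, which has the same characteristic polynomial as A) gives
  χ_A(x) = x^5 - 5*x^4 + 40*x^2 - 80*x + 48
which factors as (x - 2)^4*(x + 3). The eigenvalues (with algebraic multiplicities) are λ = -3 with multiplicity 1, λ = 2 with multiplicity 4.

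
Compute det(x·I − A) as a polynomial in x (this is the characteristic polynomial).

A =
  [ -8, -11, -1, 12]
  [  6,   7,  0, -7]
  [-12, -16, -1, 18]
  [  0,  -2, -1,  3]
x^4 - x^3 - 3*x^2 + 5*x - 2

Expanding det(x·I − A) (e.g. by cofactor expansion or by noting that A is similar to its Jordan form J, which has the same characteristic polynomial as A) gives
  χ_A(x) = x^4 - x^3 - 3*x^2 + 5*x - 2
which factors as (x - 1)^3*(x + 2). The eigenvalues (with algebraic multiplicities) are λ = -2 with multiplicity 1, λ = 1 with multiplicity 3.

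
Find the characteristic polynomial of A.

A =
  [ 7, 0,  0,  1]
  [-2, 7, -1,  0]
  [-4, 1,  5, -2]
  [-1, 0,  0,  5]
x^4 - 24*x^3 + 216*x^2 - 864*x + 1296

Expanding det(x·I − A) (e.g. by cofactor expansion or by noting that A is similar to its Jordan form J, which has the same characteristic polynomial as A) gives
  χ_A(x) = x^4 - 24*x^3 + 216*x^2 - 864*x + 1296
which factors as (x - 6)^4. The eigenvalues (with algebraic multiplicities) are λ = 6 with multiplicity 4.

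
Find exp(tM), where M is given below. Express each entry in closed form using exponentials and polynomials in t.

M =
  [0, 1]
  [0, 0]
e^{tM} =
  [1, t]
  [0, 1]

Strategy: write M = P · J · P⁻¹ where J is a Jordan canonical form, so e^{tM} = P · e^{tJ} · P⁻¹, and e^{tJ} can be computed block-by-block.

M has Jordan form
J =
  [0, 1]
  [0, 0]
(up to reordering of blocks).

Per-block formulas:
  For a 2×2 Jordan block J_2(0): exp(t · J_2(0)) = e^(0t)·(I + t·N), where N is the 2×2 nilpotent shift.

After assembling e^{tJ} and conjugating by P, we get:

e^{tM} =
  [1, t]
  [0, 1]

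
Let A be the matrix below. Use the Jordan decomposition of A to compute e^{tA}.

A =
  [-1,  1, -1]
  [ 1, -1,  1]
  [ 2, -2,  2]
e^{tA} =
  [1 - t, t, -t]
  [t, 1 - t, t]
  [2*t, -2*t, 2*t + 1]

Strategy: write A = P · J · P⁻¹ where J is a Jordan canonical form, so e^{tA} = P · e^{tJ} · P⁻¹, and e^{tJ} can be computed block-by-block.

A has Jordan form
J =
  [0, 1, 0]
  [0, 0, 0]
  [0, 0, 0]
(up to reordering of blocks).

Per-block formulas:
  For a 2×2 Jordan block J_2(0): exp(t · J_2(0)) = e^(0t)·(I + t·N), where N is the 2×2 nilpotent shift.
  For a 1×1 block at λ = 0: exp(t · [0]) = [e^(0t)].

After assembling e^{tJ} and conjugating by P, we get:

e^{tA} =
  [1 - t, t, -t]
  [t, 1 - t, t]
  [2*t, -2*t, 2*t + 1]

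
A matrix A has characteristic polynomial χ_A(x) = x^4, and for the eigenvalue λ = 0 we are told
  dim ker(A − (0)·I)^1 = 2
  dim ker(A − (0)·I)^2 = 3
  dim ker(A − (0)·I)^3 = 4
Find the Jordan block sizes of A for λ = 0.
Block sizes for λ = 0: [3, 1]

From the dimensions of kernels of powers, the number of Jordan blocks of size at least j is d_j − d_{j−1} where d_j = dim ker(N^j) (with d_0 = 0). Computing the differences gives [2, 1, 1].
The number of blocks of size exactly k is (#blocks of size ≥ k) − (#blocks of size ≥ k + 1), so the partition is: 1 block(s) of size 1, 1 block(s) of size 3.
In nonincreasing order the block sizes are [3, 1].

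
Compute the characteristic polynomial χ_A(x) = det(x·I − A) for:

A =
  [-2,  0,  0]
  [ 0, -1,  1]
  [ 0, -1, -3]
x^3 + 6*x^2 + 12*x + 8

Expanding det(x·I − A) (e.g. by cofactor expansion or by noting that A is similar to its Jordan form J, which has the same characteristic polynomial as A) gives
  χ_A(x) = x^3 + 6*x^2 + 12*x + 8
which factors as (x + 2)^3. The eigenvalues (with algebraic multiplicities) are λ = -2 with multiplicity 3.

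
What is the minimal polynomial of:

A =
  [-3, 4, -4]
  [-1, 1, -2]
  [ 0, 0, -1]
x^2 + 2*x + 1

The characteristic polynomial is χ_A(x) = (x + 1)^3, so the eigenvalues are known. The minimal polynomial is
  m_A(x) = Π_λ (x − λ)^{k_λ}
where k_λ is the size of the *largest* Jordan block for λ (equivalently, the smallest k with (A − λI)^k v = 0 for every generalised eigenvector v of λ).

  λ = -1: largest Jordan block has size 2, contributing (x + 1)^2

So m_A(x) = (x + 1)^2 = x^2 + 2*x + 1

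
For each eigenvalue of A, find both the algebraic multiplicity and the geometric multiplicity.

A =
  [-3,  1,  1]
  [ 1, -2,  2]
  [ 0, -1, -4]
λ = -3: alg = 3, geom = 1

Step 1 — factor the characteristic polynomial to read off the algebraic multiplicities:
  χ_A(x) = (x + 3)^3

Step 2 — compute geometric multiplicities via the rank-nullity identity g(λ) = n − rank(A − λI):
  rank(A − (-3)·I) = 2, so dim ker(A − (-3)·I) = n − 2 = 1

Summary:
  λ = -3: algebraic multiplicity = 3, geometric multiplicity = 1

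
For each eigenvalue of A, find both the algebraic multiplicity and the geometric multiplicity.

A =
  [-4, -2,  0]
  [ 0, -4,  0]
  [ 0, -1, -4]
λ = -4: alg = 3, geom = 2

Step 1 — factor the characteristic polynomial to read off the algebraic multiplicities:
  χ_A(x) = (x + 4)^3

Step 2 — compute geometric multiplicities via the rank-nullity identity g(λ) = n − rank(A − λI):
  rank(A − (-4)·I) = 1, so dim ker(A − (-4)·I) = n − 1 = 2

Summary:
  λ = -4: algebraic multiplicity = 3, geometric multiplicity = 2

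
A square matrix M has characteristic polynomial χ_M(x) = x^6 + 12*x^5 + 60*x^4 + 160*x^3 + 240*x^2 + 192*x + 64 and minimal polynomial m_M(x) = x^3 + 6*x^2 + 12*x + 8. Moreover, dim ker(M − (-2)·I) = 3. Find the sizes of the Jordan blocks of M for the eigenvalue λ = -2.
Block sizes for λ = -2: [3, 2, 1]

Step 1 — from the characteristic polynomial, algebraic multiplicity of λ = -2 is 6. From dim ker(M − (-2)·I) = 3, there are exactly 3 Jordan blocks for λ = -2.
Step 2 — from the minimal polynomial, the factor (x + 2)^3 tells us the largest block for λ = -2 has size 3.
Step 3 — with total size 6, 3 blocks, and largest block 3, the block sizes (in nonincreasing order) are [3, 2, 1].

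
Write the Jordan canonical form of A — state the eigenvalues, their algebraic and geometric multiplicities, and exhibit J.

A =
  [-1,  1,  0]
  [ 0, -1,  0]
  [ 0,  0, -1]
J_2(-1) ⊕ J_1(-1)

The characteristic polynomial is
  det(x·I − A) = x^3 + 3*x^2 + 3*x + 1 = (x + 1)^3

Eigenvalues and multiplicities (the geometric multiplicity of λ is n − rank(A − λI), which equals the number of Jordan blocks for λ):
  λ = -1: algebraic multiplicity = 3, geometric multiplicity = 2

Determining the block sizes for each eigenvalue:
  λ = -1: 2 blocks summing to 3 forces exactly one block of size 2 and the rest size 1 → block sizes [2, 1]

Assembling the blocks gives a Jordan form
J =
  [-1,  1,  0]
  [ 0, -1,  0]
  [ 0,  0, -1]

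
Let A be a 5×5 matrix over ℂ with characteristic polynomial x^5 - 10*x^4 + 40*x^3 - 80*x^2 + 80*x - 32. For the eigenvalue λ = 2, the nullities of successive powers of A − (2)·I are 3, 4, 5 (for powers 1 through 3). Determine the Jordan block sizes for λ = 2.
Block sizes for λ = 2: [3, 1, 1]

From the dimensions of kernels of powers, the number of Jordan blocks of size at least j is d_j − d_{j−1} where d_j = dim ker(N^j) (with d_0 = 0). Computing the differences gives [3, 1, 1].
The number of blocks of size exactly k is (#blocks of size ≥ k) − (#blocks of size ≥ k + 1), so the partition is: 2 block(s) of size 1, 1 block(s) of size 3.
In nonincreasing order the block sizes are [3, 1, 1].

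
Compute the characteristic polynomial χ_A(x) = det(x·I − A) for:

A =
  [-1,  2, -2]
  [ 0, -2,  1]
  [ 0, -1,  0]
x^3 + 3*x^2 + 3*x + 1

Expanding det(x·I − A) (e.g. by cofactor expansion or by noting that A is similar to its Jordan form J, which has the same characteristic polynomial as A) gives
  χ_A(x) = x^3 + 3*x^2 + 3*x + 1
which factors as (x + 1)^3. The eigenvalues (with algebraic multiplicities) are λ = -1 with multiplicity 3.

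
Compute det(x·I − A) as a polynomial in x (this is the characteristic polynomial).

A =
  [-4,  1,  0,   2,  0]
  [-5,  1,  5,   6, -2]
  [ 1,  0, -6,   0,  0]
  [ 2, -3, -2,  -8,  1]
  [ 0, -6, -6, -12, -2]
x^5 + 19*x^4 + 139*x^3 + 485*x^2 + 800*x + 500

Expanding det(x·I − A) (e.g. by cofactor expansion or by noting that A is similar to its Jordan form J, which has the same characteristic polynomial as A) gives
  χ_A(x) = x^5 + 19*x^4 + 139*x^3 + 485*x^2 + 800*x + 500
which factors as (x + 2)^2*(x + 5)^3. The eigenvalues (with algebraic multiplicities) are λ = -5 with multiplicity 3, λ = -2 with multiplicity 2.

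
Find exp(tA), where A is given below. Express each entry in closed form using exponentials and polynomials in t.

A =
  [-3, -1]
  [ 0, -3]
e^{tA} =
  [exp(-3*t), -t*exp(-3*t)]
  [0, exp(-3*t)]

Strategy: write A = P · J · P⁻¹ where J is a Jordan canonical form, so e^{tA} = P · e^{tJ} · P⁻¹, and e^{tJ} can be computed block-by-block.

A has Jordan form
J =
  [-3,  1]
  [ 0, -3]
(up to reordering of blocks).

Per-block formulas:
  For a 2×2 Jordan block J_2(-3): exp(t · J_2(-3)) = e^(-3t)·(I + t·N), where N is the 2×2 nilpotent shift.

After assembling e^{tJ} and conjugating by P, we get:

e^{tA} =
  [exp(-3*t), -t*exp(-3*t)]
  [0, exp(-3*t)]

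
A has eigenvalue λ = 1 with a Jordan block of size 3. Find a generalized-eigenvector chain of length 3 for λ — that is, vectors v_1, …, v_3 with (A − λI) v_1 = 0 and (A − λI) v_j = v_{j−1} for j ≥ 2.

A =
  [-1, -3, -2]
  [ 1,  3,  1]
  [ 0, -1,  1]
A Jordan chain for λ = 1 of length 3:
v_1 = (1, 0, -1)ᵀ
v_2 = (-2, 1, 0)ᵀ
v_3 = (1, 0, 0)ᵀ

Let N = A − (1)·I. We want v_3 with N^3 v_3 = 0 but N^2 v_3 ≠ 0; then v_{j-1} := N · v_j for j = 3, …, 2.

Pick v_3 = (1, 0, 0)ᵀ.
Then v_2 = N · v_3 = (-2, 1, 0)ᵀ.
Then v_1 = N · v_2 = (1, 0, -1)ᵀ.

Sanity check: (A − (1)·I) v_1 = (0, 0, 0)ᵀ = 0. ✓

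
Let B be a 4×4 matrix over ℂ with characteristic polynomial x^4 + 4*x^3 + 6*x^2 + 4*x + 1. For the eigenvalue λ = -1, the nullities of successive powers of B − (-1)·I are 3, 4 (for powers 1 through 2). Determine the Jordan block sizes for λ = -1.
Block sizes for λ = -1: [2, 1, 1]

From the dimensions of kernels of powers, the number of Jordan blocks of size at least j is d_j − d_{j−1} where d_j = dim ker(N^j) (with d_0 = 0). Computing the differences gives [3, 1].
The number of blocks of size exactly k is (#blocks of size ≥ k) − (#blocks of size ≥ k + 1), so the partition is: 2 block(s) of size 1, 1 block(s) of size 2.
In nonincreasing order the block sizes are [2, 1, 1].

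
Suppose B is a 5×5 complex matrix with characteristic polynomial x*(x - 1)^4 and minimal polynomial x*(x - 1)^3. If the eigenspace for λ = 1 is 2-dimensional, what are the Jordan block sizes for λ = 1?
Block sizes for λ = 1: [3, 1]

Step 1 — from the characteristic polynomial, algebraic multiplicity of λ = 1 is 4. From dim ker(B − (1)·I) = 2, there are exactly 2 Jordan blocks for λ = 1.
Step 2 — from the minimal polynomial, the factor (x − 1)^3 tells us the largest block for λ = 1 has size 3.
Step 3 — with total size 4, 2 blocks, and largest block 3, the block sizes (in nonincreasing order) are [3, 1].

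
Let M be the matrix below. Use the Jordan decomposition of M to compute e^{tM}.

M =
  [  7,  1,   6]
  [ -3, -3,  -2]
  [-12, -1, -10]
e^{tM} =
  [3*t^2*exp(-2*t) + 9*t*exp(-2*t) + exp(-2*t), t^2*exp(-2*t) + t*exp(-2*t), 2*t^2*exp(-2*t) + 6*t*exp(-2*t)]
  [-3*t*exp(-2*t), -t*exp(-2*t) + exp(-2*t), -2*t*exp(-2*t)]
  [-9*t^2*exp(-2*t)/2 - 12*t*exp(-2*t), -3*t^2*exp(-2*t)/2 - t*exp(-2*t), -3*t^2*exp(-2*t) - 8*t*exp(-2*t) + exp(-2*t)]

Strategy: write M = P · J · P⁻¹ where J is a Jordan canonical form, so e^{tM} = P · e^{tJ} · P⁻¹, and e^{tJ} can be computed block-by-block.

M has Jordan form
J =
  [-2,  1,  0]
  [ 0, -2,  1]
  [ 0,  0, -2]
(up to reordering of blocks).

Per-block formulas:
  For a 3×3 Jordan block J_3(-2): exp(t · J_3(-2)) = e^(-2t)·(I + t·N + (t^2/2)·N^2), where N is the 3×3 nilpotent shift.

After assembling e^{tJ} and conjugating by P, we get:

e^{tM} =
  [3*t^2*exp(-2*t) + 9*t*exp(-2*t) + exp(-2*t), t^2*exp(-2*t) + t*exp(-2*t), 2*t^2*exp(-2*t) + 6*t*exp(-2*t)]
  [-3*t*exp(-2*t), -t*exp(-2*t) + exp(-2*t), -2*t*exp(-2*t)]
  [-9*t^2*exp(-2*t)/2 - 12*t*exp(-2*t), -3*t^2*exp(-2*t)/2 - t*exp(-2*t), -3*t^2*exp(-2*t) - 8*t*exp(-2*t) + exp(-2*t)]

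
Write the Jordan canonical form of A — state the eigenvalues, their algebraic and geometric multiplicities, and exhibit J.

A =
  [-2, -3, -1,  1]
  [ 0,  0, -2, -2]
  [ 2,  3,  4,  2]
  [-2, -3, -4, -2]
J_2(0) ⊕ J_2(0)

The characteristic polynomial is
  det(x·I − A) = x^4

Eigenvalues and multiplicities (the geometric multiplicity of λ is n − rank(A − λI), which equals the number of Jordan blocks for λ):
  λ = 0: algebraic multiplicity = 4, geometric multiplicity = 2

Determining the block sizes for each eigenvalue:
  λ = 0: with am = 4 and gm = 2, the partition is not yet determined (e.g. several partitions of 4 into 2 parts exist). Let N = A − (0)·I. Computing rank(N^1) = 2, rank(N^2) = 0; the number of blocks of size ≥ j is rank(N^{j−1}) − rank(N^j), giving [2, 2]. So we have 2 block(s) of size 2 → block sizes [2, 2]

Assembling the blocks gives a Jordan form
J =
  [0, 1, 0, 0]
  [0, 0, 0, 0]
  [0, 0, 0, 1]
  [0, 0, 0, 0]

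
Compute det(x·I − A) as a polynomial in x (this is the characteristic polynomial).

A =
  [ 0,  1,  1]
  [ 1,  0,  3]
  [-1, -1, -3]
x^3 + 3*x^2 + 3*x + 1

Expanding det(x·I − A) (e.g. by cofactor expansion or by noting that A is similar to its Jordan form J, which has the same characteristic polynomial as A) gives
  χ_A(x) = x^3 + 3*x^2 + 3*x + 1
which factors as (x + 1)^3. The eigenvalues (with algebraic multiplicities) are λ = -1 with multiplicity 3.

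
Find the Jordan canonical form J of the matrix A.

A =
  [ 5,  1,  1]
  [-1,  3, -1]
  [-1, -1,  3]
J_1(3) ⊕ J_1(4) ⊕ J_1(4)

The characteristic polynomial is
  det(x·I − A) = x^3 - 11*x^2 + 40*x - 48 = (x - 4)^2*(x - 3)

Eigenvalues and multiplicities (the geometric multiplicity of λ is n − rank(A − λI), which equals the number of Jordan blocks for λ):
  λ = 3: algebraic multiplicity = 1, geometric multiplicity = 1
  λ = 4: algebraic multiplicity = 2, geometric multiplicity = 2

Determining the block sizes for each eigenvalue:
  λ = 3: one block (gm = 1), so the single block has size am = 1 → block sizes [1]
  λ = 4: gm = am = 2, so every block has size 1 → block sizes [1, 1]

Assembling the blocks gives a Jordan form
J =
  [3, 0, 0]
  [0, 4, 0]
  [0, 0, 4]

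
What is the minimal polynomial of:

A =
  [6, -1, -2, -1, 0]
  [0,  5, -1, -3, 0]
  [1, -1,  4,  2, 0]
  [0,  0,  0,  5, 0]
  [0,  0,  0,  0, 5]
x^3 - 15*x^2 + 75*x - 125

The characteristic polynomial is χ_A(x) = (x - 5)^5, so the eigenvalues are known. The minimal polynomial is
  m_A(x) = Π_λ (x − λ)^{k_λ}
where k_λ is the size of the *largest* Jordan block for λ (equivalently, the smallest k with (A − λI)^k v = 0 for every generalised eigenvector v of λ).

  λ = 5: largest Jordan block has size 3, contributing (x − 5)^3

So m_A(x) = (x - 5)^3 = x^3 - 15*x^2 + 75*x - 125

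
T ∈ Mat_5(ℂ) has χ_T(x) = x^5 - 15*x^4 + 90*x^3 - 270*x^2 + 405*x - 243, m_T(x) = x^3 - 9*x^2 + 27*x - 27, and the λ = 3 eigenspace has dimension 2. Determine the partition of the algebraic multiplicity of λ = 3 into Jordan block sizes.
Block sizes for λ = 3: [3, 2]

Step 1 — from the characteristic polynomial, algebraic multiplicity of λ = 3 is 5. From dim ker(T − (3)·I) = 2, there are exactly 2 Jordan blocks for λ = 3.
Step 2 — from the minimal polynomial, the factor (x − 3)^3 tells us the largest block for λ = 3 has size 3.
Step 3 — with total size 5, 2 blocks, and largest block 3, the block sizes (in nonincreasing order) are [3, 2].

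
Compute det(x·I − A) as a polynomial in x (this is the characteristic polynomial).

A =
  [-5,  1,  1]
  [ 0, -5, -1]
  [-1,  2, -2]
x^3 + 12*x^2 + 48*x + 64

Expanding det(x·I − A) (e.g. by cofactor expansion or by noting that A is similar to its Jordan form J, which has the same characteristic polynomial as A) gives
  χ_A(x) = x^3 + 12*x^2 + 48*x + 64
which factors as (x + 4)^3. The eigenvalues (with algebraic multiplicities) are λ = -4 with multiplicity 3.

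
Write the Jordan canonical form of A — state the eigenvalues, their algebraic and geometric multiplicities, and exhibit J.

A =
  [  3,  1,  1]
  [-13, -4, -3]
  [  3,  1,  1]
J_3(0)

The characteristic polynomial is
  det(x·I − A) = x^3

Eigenvalues and multiplicities (the geometric multiplicity of λ is n − rank(A − λI), which equals the number of Jordan blocks for λ):
  λ = 0: algebraic multiplicity = 3, geometric multiplicity = 1

Determining the block sizes for each eigenvalue:
  λ = 0: one block (gm = 1), so the single block has size am = 3 → block sizes [3]

Assembling the blocks gives a Jordan form
J =
  [0, 1, 0]
  [0, 0, 1]
  [0, 0, 0]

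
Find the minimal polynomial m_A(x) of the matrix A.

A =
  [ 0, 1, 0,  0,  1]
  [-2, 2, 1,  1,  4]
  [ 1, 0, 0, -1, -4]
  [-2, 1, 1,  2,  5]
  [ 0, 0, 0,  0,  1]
x^3 - 3*x^2 + 3*x - 1

The characteristic polynomial is χ_A(x) = (x - 1)^5, so the eigenvalues are known. The minimal polynomial is
  m_A(x) = Π_λ (x − λ)^{k_λ}
where k_λ is the size of the *largest* Jordan block for λ (equivalently, the smallest k with (A − λI)^k v = 0 for every generalised eigenvector v of λ).

  λ = 1: largest Jordan block has size 3, contributing (x − 1)^3

So m_A(x) = (x - 1)^3 = x^3 - 3*x^2 + 3*x - 1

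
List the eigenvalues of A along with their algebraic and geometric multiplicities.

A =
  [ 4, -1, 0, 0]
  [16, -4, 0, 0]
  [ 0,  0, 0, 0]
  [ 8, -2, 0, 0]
λ = 0: alg = 4, geom = 3

Step 1 — factor the characteristic polynomial to read off the algebraic multiplicities:
  χ_A(x) = x^4

Step 2 — compute geometric multiplicities via the rank-nullity identity g(λ) = n − rank(A − λI):
  rank(A − (0)·I) = 1, so dim ker(A − (0)·I) = n − 1 = 3

Summary:
  λ = 0: algebraic multiplicity = 4, geometric multiplicity = 3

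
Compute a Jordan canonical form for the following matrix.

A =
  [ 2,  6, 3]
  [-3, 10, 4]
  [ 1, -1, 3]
J_3(5)

The characteristic polynomial is
  det(x·I − A) = x^3 - 15*x^2 + 75*x - 125 = (x - 5)^3

Eigenvalues and multiplicities (the geometric multiplicity of λ is n − rank(A − λI), which equals the number of Jordan blocks for λ):
  λ = 5: algebraic multiplicity = 3, geometric multiplicity = 1

Determining the block sizes for each eigenvalue:
  λ = 5: one block (gm = 1), so the single block has size am = 3 → block sizes [3]

Assembling the blocks gives a Jordan form
J =
  [5, 1, 0]
  [0, 5, 1]
  [0, 0, 5]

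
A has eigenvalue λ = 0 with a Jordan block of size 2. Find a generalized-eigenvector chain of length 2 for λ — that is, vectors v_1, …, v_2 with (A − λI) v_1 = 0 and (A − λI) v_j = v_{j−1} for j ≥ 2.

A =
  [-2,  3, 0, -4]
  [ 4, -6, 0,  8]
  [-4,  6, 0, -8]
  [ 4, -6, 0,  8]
A Jordan chain for λ = 0 of length 2:
v_1 = (-2, 4, -4, 4)ᵀ
v_2 = (1, 0, 0, 0)ᵀ

Let N = A − (0)·I. We want v_2 with N^2 v_2 = 0 but N^1 v_2 ≠ 0; then v_{j-1} := N · v_j for j = 2, …, 2.

Pick v_2 = (1, 0, 0, 0)ᵀ.
Then v_1 = N · v_2 = (-2, 4, -4, 4)ᵀ.

Sanity check: (A − (0)·I) v_1 = (0, 0, 0, 0)ᵀ = 0. ✓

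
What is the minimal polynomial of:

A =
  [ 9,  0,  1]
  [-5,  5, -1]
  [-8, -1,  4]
x^3 - 18*x^2 + 108*x - 216

The characteristic polynomial is χ_A(x) = (x - 6)^3, so the eigenvalues are known. The minimal polynomial is
  m_A(x) = Π_λ (x − λ)^{k_λ}
where k_λ is the size of the *largest* Jordan block for λ (equivalently, the smallest k with (A − λI)^k v = 0 for every generalised eigenvector v of λ).

  λ = 6: largest Jordan block has size 3, contributing (x − 6)^3

So m_A(x) = (x - 6)^3 = x^3 - 18*x^2 + 108*x - 216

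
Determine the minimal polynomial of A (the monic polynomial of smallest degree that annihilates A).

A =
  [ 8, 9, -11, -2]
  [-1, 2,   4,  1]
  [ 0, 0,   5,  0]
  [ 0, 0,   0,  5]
x^3 - 15*x^2 + 75*x - 125

The characteristic polynomial is χ_A(x) = (x - 5)^4, so the eigenvalues are known. The minimal polynomial is
  m_A(x) = Π_λ (x − λ)^{k_λ}
where k_λ is the size of the *largest* Jordan block for λ (equivalently, the smallest k with (A − λI)^k v = 0 for every generalised eigenvector v of λ).

  λ = 5: largest Jordan block has size 3, contributing (x − 5)^3

So m_A(x) = (x - 5)^3 = x^3 - 15*x^2 + 75*x - 125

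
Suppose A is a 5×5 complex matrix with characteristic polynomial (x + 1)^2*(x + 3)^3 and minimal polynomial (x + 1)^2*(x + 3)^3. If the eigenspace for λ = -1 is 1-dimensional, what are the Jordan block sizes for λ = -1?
Block sizes for λ = -1: [2]

Step 1 — from the characteristic polynomial, algebraic multiplicity of λ = -1 is 2. From dim ker(A − (-1)·I) = 1, there are exactly 1 Jordan blocks for λ = -1.
Step 2 — from the minimal polynomial, the factor (x + 1)^2 tells us the largest block for λ = -1 has size 2.
Step 3 — with total size 2, 1 blocks, and largest block 2, the block sizes (in nonincreasing order) are [2].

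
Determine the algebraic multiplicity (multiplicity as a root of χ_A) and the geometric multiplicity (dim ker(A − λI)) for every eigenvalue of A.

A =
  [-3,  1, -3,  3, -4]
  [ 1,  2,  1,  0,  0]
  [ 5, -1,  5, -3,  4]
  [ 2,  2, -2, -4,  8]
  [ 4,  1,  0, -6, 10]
λ = 2: alg = 5, geom = 2

Step 1 — factor the characteristic polynomial to read off the algebraic multiplicities:
  χ_A(x) = (x - 2)^5

Step 2 — compute geometric multiplicities via the rank-nullity identity g(λ) = n − rank(A − λI):
  rank(A − (2)·I) = 3, so dim ker(A − (2)·I) = n − 3 = 2

Summary:
  λ = 2: algebraic multiplicity = 5, geometric multiplicity = 2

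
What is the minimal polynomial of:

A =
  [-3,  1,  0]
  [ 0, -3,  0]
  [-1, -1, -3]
x^3 + 9*x^2 + 27*x + 27

The characteristic polynomial is χ_A(x) = (x + 3)^3, so the eigenvalues are known. The minimal polynomial is
  m_A(x) = Π_λ (x − λ)^{k_λ}
where k_λ is the size of the *largest* Jordan block for λ (equivalently, the smallest k with (A − λI)^k v = 0 for every generalised eigenvector v of λ).

  λ = -3: largest Jordan block has size 3, contributing (x + 3)^3

So m_A(x) = (x + 3)^3 = x^3 + 9*x^2 + 27*x + 27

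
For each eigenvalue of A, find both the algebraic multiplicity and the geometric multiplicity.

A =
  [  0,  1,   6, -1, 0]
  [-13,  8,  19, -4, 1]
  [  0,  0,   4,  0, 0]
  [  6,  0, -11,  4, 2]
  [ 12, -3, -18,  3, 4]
λ = 4: alg = 5, geom = 2

Step 1 — factor the characteristic polynomial to read off the algebraic multiplicities:
  χ_A(x) = (x - 4)^5

Step 2 — compute geometric multiplicities via the rank-nullity identity g(λ) = n − rank(A − λI):
  rank(A − (4)·I) = 3, so dim ker(A − (4)·I) = n − 3 = 2

Summary:
  λ = 4: algebraic multiplicity = 5, geometric multiplicity = 2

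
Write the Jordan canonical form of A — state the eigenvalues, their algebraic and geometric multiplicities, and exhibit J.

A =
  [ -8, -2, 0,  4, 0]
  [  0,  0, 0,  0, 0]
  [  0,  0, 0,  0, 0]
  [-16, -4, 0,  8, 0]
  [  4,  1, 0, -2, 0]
J_2(0) ⊕ J_1(0) ⊕ J_1(0) ⊕ J_1(0)

The characteristic polynomial is
  det(x·I − A) = x^5

Eigenvalues and multiplicities (the geometric multiplicity of λ is n − rank(A − λI), which equals the number of Jordan blocks for λ):
  λ = 0: algebraic multiplicity = 5, geometric multiplicity = 4

Determining the block sizes for each eigenvalue:
  λ = 0: 4 blocks summing to 5 forces exactly one block of size 2 and the rest size 1 → block sizes [2, 1, 1, 1]

Assembling the blocks gives a Jordan form
J =
  [0, 1, 0, 0, 0]
  [0, 0, 0, 0, 0]
  [0, 0, 0, 0, 0]
  [0, 0, 0, 0, 0]
  [0, 0, 0, 0, 0]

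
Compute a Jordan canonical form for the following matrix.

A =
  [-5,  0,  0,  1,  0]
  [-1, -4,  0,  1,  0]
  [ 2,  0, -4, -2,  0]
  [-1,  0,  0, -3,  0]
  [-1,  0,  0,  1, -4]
J_2(-4) ⊕ J_1(-4) ⊕ J_1(-4) ⊕ J_1(-4)

The characteristic polynomial is
  det(x·I − A) = x^5 + 20*x^4 + 160*x^3 + 640*x^2 + 1280*x + 1024 = (x + 4)^5

Eigenvalues and multiplicities (the geometric multiplicity of λ is n − rank(A − λI), which equals the number of Jordan blocks for λ):
  λ = -4: algebraic multiplicity = 5, geometric multiplicity = 4

Determining the block sizes for each eigenvalue:
  λ = -4: 4 blocks summing to 5 forces exactly one block of size 2 and the rest size 1 → block sizes [2, 1, 1, 1]

Assembling the blocks gives a Jordan form
J =
  [-4,  1,  0,  0,  0]
  [ 0, -4,  0,  0,  0]
  [ 0,  0, -4,  0,  0]
  [ 0,  0,  0, -4,  0]
  [ 0,  0,  0,  0, -4]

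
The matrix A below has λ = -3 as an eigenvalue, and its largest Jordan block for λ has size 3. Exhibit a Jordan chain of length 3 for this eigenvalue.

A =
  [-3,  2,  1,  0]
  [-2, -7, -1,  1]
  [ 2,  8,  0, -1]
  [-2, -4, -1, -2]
A Jordan chain for λ = -3 of length 3:
v_1 = (-2, 4, -8, 4)ᵀ
v_2 = (0, -2, 2, -2)ᵀ
v_3 = (1, 0, 0, 0)ᵀ

Let N = A − (-3)·I. We want v_3 with N^3 v_3 = 0 but N^2 v_3 ≠ 0; then v_{j-1} := N · v_j for j = 3, …, 2.

Pick v_3 = (1, 0, 0, 0)ᵀ.
Then v_2 = N · v_3 = (0, -2, 2, -2)ᵀ.
Then v_1 = N · v_2 = (-2, 4, -8, 4)ᵀ.

Sanity check: (A − (-3)·I) v_1 = (0, 0, 0, 0)ᵀ = 0. ✓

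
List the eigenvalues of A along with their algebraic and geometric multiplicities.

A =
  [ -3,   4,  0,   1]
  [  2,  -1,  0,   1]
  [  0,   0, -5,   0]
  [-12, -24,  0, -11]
λ = -5: alg = 4, geom = 3

Step 1 — factor the characteristic polynomial to read off the algebraic multiplicities:
  χ_A(x) = (x + 5)^4

Step 2 — compute geometric multiplicities via the rank-nullity identity g(λ) = n − rank(A − λI):
  rank(A − (-5)·I) = 1, so dim ker(A − (-5)·I) = n − 1 = 3

Summary:
  λ = -5: algebraic multiplicity = 4, geometric multiplicity = 3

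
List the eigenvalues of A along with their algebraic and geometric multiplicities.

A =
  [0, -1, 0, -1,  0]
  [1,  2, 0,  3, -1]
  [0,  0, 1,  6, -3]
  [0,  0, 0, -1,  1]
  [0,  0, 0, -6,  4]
λ = 1: alg = 4, geom = 3; λ = 2: alg = 1, geom = 1

Step 1 — factor the characteristic polynomial to read off the algebraic multiplicities:
  χ_A(x) = (x - 2)*(x - 1)^4

Step 2 — compute geometric multiplicities via the rank-nullity identity g(λ) = n − rank(A − λI):
  rank(A − (1)·I) = 2, so dim ker(A − (1)·I) = n − 2 = 3
  rank(A − (2)·I) = 4, so dim ker(A − (2)·I) = n − 4 = 1

Summary:
  λ = 1: algebraic multiplicity = 4, geometric multiplicity = 3
  λ = 2: algebraic multiplicity = 1, geometric multiplicity = 1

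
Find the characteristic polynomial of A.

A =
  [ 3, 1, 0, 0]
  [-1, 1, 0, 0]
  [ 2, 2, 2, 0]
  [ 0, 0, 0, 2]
x^4 - 8*x^3 + 24*x^2 - 32*x + 16

Expanding det(x·I − A) (e.g. by cofactor expansion or by noting that A is similar to its Jordan form J, which has the same characteristic polynomial as A) gives
  χ_A(x) = x^4 - 8*x^3 + 24*x^2 - 32*x + 16
which factors as (x - 2)^4. The eigenvalues (with algebraic multiplicities) are λ = 2 with multiplicity 4.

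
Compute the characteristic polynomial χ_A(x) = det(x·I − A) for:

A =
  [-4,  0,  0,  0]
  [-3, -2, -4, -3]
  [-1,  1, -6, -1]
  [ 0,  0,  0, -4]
x^4 + 16*x^3 + 96*x^2 + 256*x + 256

Expanding det(x·I − A) (e.g. by cofactor expansion or by noting that A is similar to its Jordan form J, which has the same characteristic polynomial as A) gives
  χ_A(x) = x^4 + 16*x^3 + 96*x^2 + 256*x + 256
which factors as (x + 4)^4. The eigenvalues (with algebraic multiplicities) are λ = -4 with multiplicity 4.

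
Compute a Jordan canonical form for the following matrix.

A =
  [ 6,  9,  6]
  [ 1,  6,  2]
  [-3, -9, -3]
J_2(3) ⊕ J_1(3)

The characteristic polynomial is
  det(x·I − A) = x^3 - 9*x^2 + 27*x - 27 = (x - 3)^3

Eigenvalues and multiplicities (the geometric multiplicity of λ is n − rank(A − λI), which equals the number of Jordan blocks for λ):
  λ = 3: algebraic multiplicity = 3, geometric multiplicity = 2

Determining the block sizes for each eigenvalue:
  λ = 3: 2 blocks summing to 3 forces exactly one block of size 2 and the rest size 1 → block sizes [2, 1]

Assembling the blocks gives a Jordan form
J =
  [3, 1, 0]
  [0, 3, 0]
  [0, 0, 3]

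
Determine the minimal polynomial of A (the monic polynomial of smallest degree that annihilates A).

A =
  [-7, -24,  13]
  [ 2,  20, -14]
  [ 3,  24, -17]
x^3 + 4*x^2 - 16*x - 64

The characteristic polynomial is χ_A(x) = (x - 4)*(x + 4)^2, so the eigenvalues are known. The minimal polynomial is
  m_A(x) = Π_λ (x − λ)^{k_λ}
where k_λ is the size of the *largest* Jordan block for λ (equivalently, the smallest k with (A − λI)^k v = 0 for every generalised eigenvector v of λ).

  λ = -4: largest Jordan block has size 2, contributing (x + 4)^2
  λ = 4: largest Jordan block has size 1, contributing (x − 4)

So m_A(x) = (x - 4)*(x + 4)^2 = x^3 + 4*x^2 - 16*x - 64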